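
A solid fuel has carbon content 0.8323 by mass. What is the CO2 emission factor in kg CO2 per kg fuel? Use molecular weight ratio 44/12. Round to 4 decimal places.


EF = C_frac * (M_CO2 / M_C)
EF = 0.8323 * (44/12)
EF = 0.8323 * 3.666667 = 3.0518 kg_CO2/kg_fuel


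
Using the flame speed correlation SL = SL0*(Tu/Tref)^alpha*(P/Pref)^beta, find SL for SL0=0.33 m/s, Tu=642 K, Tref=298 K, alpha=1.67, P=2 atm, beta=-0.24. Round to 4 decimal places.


SL = SL0 * (Tu/Tref)^alpha * (P/Pref)^beta
T ratio = 642/298 = 2.15436242
(T ratio)^alpha = 2.15436242^1.67 = 3.602818
(P/Pref)^beta = 2^(-0.24) = 0.846745
SL = 0.33 * 3.602818 * 0.846745 = 1.0067 m/s


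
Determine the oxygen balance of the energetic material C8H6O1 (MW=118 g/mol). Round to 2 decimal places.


OB = -1600 * (2C + H/2 - O) / MW
Inner = 2*8 + 6/2 - 1 = 18.00
OB = -1600 * 18.00 / 118 = -244.07%


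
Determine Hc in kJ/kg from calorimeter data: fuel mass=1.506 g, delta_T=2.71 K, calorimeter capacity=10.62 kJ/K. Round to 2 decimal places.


Hc = C_cal * delta_T / m_fuel
Q_released = 10.62 * 2.71 = 28.7802 kJ
m_fuel = 1.506 g = 1.506/1000 kg = 0.001506 kg
Hc = 28.7802 / 0.001506 = 19110.36 kJ/kg


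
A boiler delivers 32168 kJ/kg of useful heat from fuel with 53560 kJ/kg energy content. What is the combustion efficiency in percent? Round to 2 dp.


Efficiency = (Q_useful / Q_fuel) * 100
Efficiency = (32168 / 53560) * 100
Efficiency = 0.6006 * 100 = 60.06%


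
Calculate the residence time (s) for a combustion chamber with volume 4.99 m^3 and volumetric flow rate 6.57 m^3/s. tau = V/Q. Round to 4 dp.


tau = V / Q_flow
tau = 4.99 / 6.57 = 0.7595 s


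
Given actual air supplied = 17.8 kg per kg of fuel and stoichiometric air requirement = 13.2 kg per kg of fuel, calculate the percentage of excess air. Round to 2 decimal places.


Excess air = actual - stoichiometric = 17.8 - 13.2 = 4.60 kg/kg fuel
Excess air % = (excess / stoich) * 100 = (4.60 / 13.2) * 100 = 34.85%


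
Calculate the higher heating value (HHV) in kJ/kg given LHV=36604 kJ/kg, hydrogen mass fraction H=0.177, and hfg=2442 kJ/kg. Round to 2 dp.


HHV = LHV + hfg * 9 * H
Water addition = 2442 * 9 * 0.177 = 3890.106 kJ/kg
HHV = 36604 + 3890.106 = 40494.11 kJ/kg


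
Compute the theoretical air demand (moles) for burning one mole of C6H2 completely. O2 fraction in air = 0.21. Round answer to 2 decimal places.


Balanced combustion: C6H2 + 6.5 O2 -> 6 CO2 + 1 H2O
O2 needed = C + H/4 = 6 + 2/4 = 6.50 moles
Air moles = O2 / 0.21 = 6.50 / 0.21 = 30.95 moles air


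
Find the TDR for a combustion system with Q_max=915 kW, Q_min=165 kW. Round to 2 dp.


TDR = Q_max / Q_min
TDR = 915 / 165 = 5.55


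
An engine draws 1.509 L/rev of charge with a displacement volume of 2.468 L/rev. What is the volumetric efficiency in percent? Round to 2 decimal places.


eta_v = (V_actual / V_disp) * 100
Ratio = 1.509 / 2.468 = 0.6114
eta_v = 0.6114 * 100 = 61.14%


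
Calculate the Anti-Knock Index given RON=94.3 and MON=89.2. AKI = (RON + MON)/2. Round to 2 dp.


AKI = (RON + MON) / 2
AKI = (94.3 + 89.2) / 2
AKI = 183.5 / 2 = 91.75


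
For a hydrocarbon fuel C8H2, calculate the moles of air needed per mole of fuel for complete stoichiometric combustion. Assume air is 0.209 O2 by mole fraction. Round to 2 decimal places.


Balanced combustion: C8H2 + 8.5 O2 -> 8 CO2 + 1 H2O
O2 needed = C + H/4 = 8 + 2/4 = 8.50 moles
Air moles = O2 / 0.209 = 8.50 / 0.209 = 40.67 moles air


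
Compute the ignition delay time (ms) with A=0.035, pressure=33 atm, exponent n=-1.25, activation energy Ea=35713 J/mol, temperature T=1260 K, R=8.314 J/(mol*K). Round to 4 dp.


tau = A * P^n * exp(Ea/(R*T))
P^n = 33^(-1.25) = 0.01264322
Ea/(R*T) = 35713/(8.314*1260) = 3.409147
exp(Ea/(R*T)) = 30.239449
tau = 0.035 * 0.01264322 * 30.239449 = 0.0134 ms


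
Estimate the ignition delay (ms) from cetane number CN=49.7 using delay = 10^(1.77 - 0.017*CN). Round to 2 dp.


delay = 10^(1.77 - 0.017*CN)
Exponent = 1.77 - 0.017*49.7 = 0.9251
delay = 10^0.9251 = 8.42 ms


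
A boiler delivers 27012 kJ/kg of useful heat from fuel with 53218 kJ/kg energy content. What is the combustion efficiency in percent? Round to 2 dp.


Efficiency = (Q_useful / Q_fuel) * 100
Efficiency = (27012 / 53218) * 100
Efficiency = 0.5076 * 100 = 50.76%


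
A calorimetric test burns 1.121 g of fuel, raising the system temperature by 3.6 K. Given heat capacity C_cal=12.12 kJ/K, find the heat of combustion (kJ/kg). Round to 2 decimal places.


Hc = C_cal * delta_T / m_fuel
Q_released = 12.12 * 3.6 = 43.6320 kJ
m_fuel = 1.121 g = 1.121/1000 kg = 0.001121 kg
Hc = 43.6320 / 0.001121 = 38922.39 kJ/kg


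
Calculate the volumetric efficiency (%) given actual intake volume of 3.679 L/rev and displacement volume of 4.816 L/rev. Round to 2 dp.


eta_v = (V_actual / V_disp) * 100
Ratio = 3.679 / 4.816 = 0.7639
eta_v = 0.7639 * 100 = 76.39%


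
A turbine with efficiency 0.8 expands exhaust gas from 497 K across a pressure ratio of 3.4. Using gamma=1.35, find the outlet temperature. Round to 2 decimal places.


T_out = T_in * (1 - eta * (1 - PR^(-(gamma-1)/gamma)))
Exponent = -(1.35-1)/1.35 = -0.25925926
PR^exp = 3.4^(-0.25925926) = 0.72813041
Factor = 1 - 0.8*(1 - 0.72813041) = 0.78250433
T_out = 497 * 0.78250433 = 388.90 K


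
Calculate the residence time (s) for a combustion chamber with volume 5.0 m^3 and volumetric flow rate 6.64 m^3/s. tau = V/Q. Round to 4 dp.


tau = V / Q_flow
tau = 5.0 / 6.64 = 0.7530 s


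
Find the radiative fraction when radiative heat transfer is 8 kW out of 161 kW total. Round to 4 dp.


f_rad = Q_rad / Q_total
f_rad = 8 / 161 = 0.0497


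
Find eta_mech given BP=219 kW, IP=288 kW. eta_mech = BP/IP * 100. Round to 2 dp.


eta_mech = (BP / IP) * 100
Ratio = 219 / 288 = 0.7604
eta_mech = 0.7604 * 100 = 76.04%


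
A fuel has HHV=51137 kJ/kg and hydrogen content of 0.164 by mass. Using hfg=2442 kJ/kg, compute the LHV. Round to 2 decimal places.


LHV = HHV - hfg * 9 * H
Water correction = 2442 * 9 * 0.164 = 3604.392 kJ/kg
LHV = 51137 - 3604.392 = 47532.61 kJ/kg


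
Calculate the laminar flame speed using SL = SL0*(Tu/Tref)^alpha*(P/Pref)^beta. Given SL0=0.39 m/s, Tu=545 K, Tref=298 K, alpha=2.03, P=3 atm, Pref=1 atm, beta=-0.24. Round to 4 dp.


SL = SL0 * (Tu/Tref)^alpha * (P/Pref)^beta
T ratio = 545/298 = 1.82885906
(T ratio)^alpha = 1.82885906^2.03 = 3.405853
(P/Pref)^beta = 3^(-0.24) = 0.768229
SL = 0.39 * 3.405853 * 0.768229 = 1.0204 m/s


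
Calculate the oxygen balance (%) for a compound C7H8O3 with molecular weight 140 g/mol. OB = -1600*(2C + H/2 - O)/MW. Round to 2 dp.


OB = -1600 * (2C + H/2 - O) / MW
Inner = 2*7 + 8/2 - 3 = 15.00
OB = -1600 * 15.00 / 140 = -171.43%


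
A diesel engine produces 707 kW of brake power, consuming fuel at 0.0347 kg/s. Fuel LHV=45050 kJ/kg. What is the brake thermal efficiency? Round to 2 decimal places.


eta_BTE = (BP / (mf * LHV)) * 100
Denominator = 0.0347 * 45050 = 1563.2350 kW
eta_BTE = (707 / 1563.2350) * 100 = 45.23%


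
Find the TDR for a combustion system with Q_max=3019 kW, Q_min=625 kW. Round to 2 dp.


TDR = Q_max / Q_min
TDR = 3019 / 625 = 4.83


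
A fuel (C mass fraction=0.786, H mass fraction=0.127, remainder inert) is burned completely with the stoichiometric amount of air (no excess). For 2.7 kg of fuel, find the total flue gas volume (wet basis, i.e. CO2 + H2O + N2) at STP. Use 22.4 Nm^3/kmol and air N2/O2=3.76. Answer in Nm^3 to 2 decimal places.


Per kg fuel: CO2 = (C/12 kmol)*22.4 = (0.786/12)*22.4 = 1.46720 Nm^3
Per kg fuel: H2O = (H/2 kmol)*22.4 = (0.127/2)*22.4 = 1.42240 Nm^3
O2 needed per kg fuel = C/12 + H/4 = 0.786/12 + 0.127/4 = 0.09725000 kmol
Per kg fuel: N2 = O2*3.76*22.4 = 0.09725000*3.76*22.4 = 8.19078 Nm^3
Total per kg = 1.46720 + 1.42240 + 8.19078 = 11.08038 Nm^3
Total = 11.08038 * 2.7 = 29.92 Nm^3


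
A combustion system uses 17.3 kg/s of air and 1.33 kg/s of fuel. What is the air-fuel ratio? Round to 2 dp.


AFR = m_air / m_fuel
AFR = 17.3 / 1.33 = 13.01


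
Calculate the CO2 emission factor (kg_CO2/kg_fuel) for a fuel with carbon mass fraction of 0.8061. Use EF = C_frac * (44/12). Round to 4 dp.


EF = C_frac * (M_CO2 / M_C)
EF = 0.8061 * (44/12)
EF = 0.8061 * 3.666667 = 2.9557 kg_CO2/kg_fuel


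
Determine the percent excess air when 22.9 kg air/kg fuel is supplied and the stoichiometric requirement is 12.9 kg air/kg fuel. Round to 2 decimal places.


Excess air = actual - stoichiometric = 22.9 - 12.9 = 10.00 kg/kg fuel
Excess air % = (excess / stoich) * 100 = (10.00 / 12.9) * 100 = 77.52%


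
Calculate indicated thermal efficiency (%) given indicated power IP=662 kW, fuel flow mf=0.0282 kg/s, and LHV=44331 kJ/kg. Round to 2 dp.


eta_ith = (IP / (mf * LHV)) * 100
Denominator = 0.0282 * 44331 = 1250.1342 kW
eta_ith = (662 / 1250.1342) * 100 = 52.95%


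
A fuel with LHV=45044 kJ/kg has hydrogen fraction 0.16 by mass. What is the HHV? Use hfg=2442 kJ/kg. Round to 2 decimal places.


HHV = LHV + hfg * 9 * H
Water addition = 2442 * 9 * 0.16 = 3516.480 kJ/kg
HHV = 45044 + 3516.480 = 48560.48 kJ/kg


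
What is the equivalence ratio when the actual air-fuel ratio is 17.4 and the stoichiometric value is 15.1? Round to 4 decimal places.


phi = AFR_stoich / AFR_actual
phi = 15.1 / 17.4 = 0.8678


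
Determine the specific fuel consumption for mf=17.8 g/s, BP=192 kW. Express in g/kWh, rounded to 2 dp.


SFC = (mf / BP) * 3600
Rate = 17.8 / 192 = 0.092708 g/(s*kW)
SFC = 0.092708 * 3600 = 333.75 g/kWh


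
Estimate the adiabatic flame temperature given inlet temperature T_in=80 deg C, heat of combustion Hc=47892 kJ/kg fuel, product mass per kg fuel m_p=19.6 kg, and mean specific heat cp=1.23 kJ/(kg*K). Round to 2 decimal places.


T_ad = T_in + Hc / (m_p * cp)
Denominator = 19.6 * 1.23 = 24.1080
Temperature rise = 47892 / 24.1080 = 1986.56 K
T_ad = 80 + 1986.56 = 2066.56 deg C


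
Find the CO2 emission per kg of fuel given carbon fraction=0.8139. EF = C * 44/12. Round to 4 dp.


EF = C_frac * (M_CO2 / M_C)
EF = 0.8139 * (44/12)
EF = 0.8139 * 3.666667 = 2.9843 kg_CO2/kg_fuel


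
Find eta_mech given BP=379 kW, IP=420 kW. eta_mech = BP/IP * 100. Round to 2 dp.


eta_mech = (BP / IP) * 100
Ratio = 379 / 420 = 0.9024
eta_mech = 0.9024 * 100 = 90.24%


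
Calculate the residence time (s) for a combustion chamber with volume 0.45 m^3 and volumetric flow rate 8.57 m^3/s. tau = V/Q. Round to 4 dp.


tau = V / Q_flow
tau = 0.45 / 8.57 = 0.0525 s


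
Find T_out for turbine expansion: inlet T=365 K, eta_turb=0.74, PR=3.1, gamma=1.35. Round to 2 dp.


T_out = T_in * (1 - eta * (1 - PR^(-(gamma-1)/gamma)))
Exponent = -(1.35-1)/1.35 = -0.25925926
PR^exp = 3.1^(-0.25925926) = 0.74577862
Factor = 1 - 0.74*(1 - 0.74577862) = 0.81187618
T_out = 365 * 0.81187618 = 296.33 K


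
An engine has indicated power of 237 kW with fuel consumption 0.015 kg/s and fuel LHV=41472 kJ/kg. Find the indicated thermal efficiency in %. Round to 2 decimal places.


eta_ith = (IP / (mf * LHV)) * 100
Denominator = 0.015 * 41472 = 622.0800 kW
eta_ith = (237 / 622.0800) * 100 = 38.10%


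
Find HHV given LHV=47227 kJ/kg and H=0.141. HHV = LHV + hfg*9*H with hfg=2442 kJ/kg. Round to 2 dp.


HHV = LHV + hfg * 9 * H
Water addition = 2442 * 9 * 0.141 = 3098.898 kJ/kg
HHV = 47227 + 3098.898 = 50325.90 kJ/kg


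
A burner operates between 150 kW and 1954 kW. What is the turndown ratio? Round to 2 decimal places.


TDR = Q_max / Q_min
TDR = 1954 / 150 = 13.03


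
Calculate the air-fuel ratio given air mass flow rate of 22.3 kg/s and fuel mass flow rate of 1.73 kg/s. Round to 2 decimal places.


AFR = m_air / m_fuel
AFR = 22.3 / 1.73 = 12.89


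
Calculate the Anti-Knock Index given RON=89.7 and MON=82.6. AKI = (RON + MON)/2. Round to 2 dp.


AKI = (RON + MON) / 2
AKI = (89.7 + 82.6) / 2
AKI = 172.3 / 2 = 86.15


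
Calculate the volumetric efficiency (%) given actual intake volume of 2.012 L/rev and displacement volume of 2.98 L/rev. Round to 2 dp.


eta_v = (V_actual / V_disp) * 100
Ratio = 2.012 / 2.98 = 0.6752
eta_v = 0.6752 * 100 = 67.52%


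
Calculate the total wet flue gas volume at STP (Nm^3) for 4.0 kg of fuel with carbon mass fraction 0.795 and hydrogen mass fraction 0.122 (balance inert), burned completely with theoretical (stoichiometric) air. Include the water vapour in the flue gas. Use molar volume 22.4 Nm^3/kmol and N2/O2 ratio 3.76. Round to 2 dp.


Per kg fuel: CO2 = (C/12 kmol)*22.4 = (0.795/12)*22.4 = 1.48400 Nm^3
Per kg fuel: H2O = (H/2 kmol)*22.4 = (0.122/2)*22.4 = 1.36640 Nm^3
O2 needed per kg fuel = C/12 + H/4 = 0.795/12 + 0.122/4 = 0.09675000 kmol
Per kg fuel: N2 = O2*3.76*22.4 = 0.09675000*3.76*22.4 = 8.14867 Nm^3
Total per kg = 1.48400 + 1.36640 + 8.14867 = 10.99907 Nm^3
Total = 10.99907 * 4.0 = 44.00 Nm^3


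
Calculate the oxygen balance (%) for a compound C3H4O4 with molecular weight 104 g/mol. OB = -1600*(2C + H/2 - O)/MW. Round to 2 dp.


OB = -1600 * (2C + H/2 - O) / MW
Inner = 2*3 + 4/2 - 4 = 4.00
OB = -1600 * 4.00 / 104 = -61.54%


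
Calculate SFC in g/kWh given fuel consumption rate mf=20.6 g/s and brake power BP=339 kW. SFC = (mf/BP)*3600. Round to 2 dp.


SFC = (mf / BP) * 3600
Rate = 20.6 / 339 = 0.060767 g/(s*kW)
SFC = 0.060767 * 3600 = 218.76 g/kWh


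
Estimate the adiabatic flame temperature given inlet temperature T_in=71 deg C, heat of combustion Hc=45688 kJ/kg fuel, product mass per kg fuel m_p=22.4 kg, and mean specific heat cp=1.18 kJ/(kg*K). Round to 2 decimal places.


T_ad = T_in + Hc / (m_p * cp)
Denominator = 22.4 * 1.18 = 26.4320
Temperature rise = 45688 / 26.4320 = 1728.51 K
T_ad = 71 + 1728.51 = 1799.51 deg C


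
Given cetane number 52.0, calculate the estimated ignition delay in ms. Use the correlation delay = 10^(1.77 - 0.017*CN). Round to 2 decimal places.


delay = 10^(1.77 - 0.017*CN)
Exponent = 1.77 - 0.017*52.0 = 0.8860
delay = 10^0.8860 = 7.69 ms


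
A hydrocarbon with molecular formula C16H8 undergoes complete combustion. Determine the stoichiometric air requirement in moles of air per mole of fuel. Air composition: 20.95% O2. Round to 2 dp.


Balanced combustion: C16H8 + 18 O2 -> 16 CO2 + 4 H2O
O2 needed = C + H/4 = 16 + 8/4 = 18.00 moles
Air moles = O2 / 0.2095 = 18.00 / 0.2095 = 85.92 moles air


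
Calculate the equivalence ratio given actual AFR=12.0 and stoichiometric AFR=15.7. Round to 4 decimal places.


phi = AFR_stoich / AFR_actual
phi = 15.7 / 12.0 = 1.3083


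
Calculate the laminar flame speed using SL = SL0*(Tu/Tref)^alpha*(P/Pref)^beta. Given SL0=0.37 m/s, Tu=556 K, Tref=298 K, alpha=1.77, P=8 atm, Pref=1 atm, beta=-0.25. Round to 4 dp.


SL = SL0 * (Tu/Tref)^alpha * (P/Pref)^beta
T ratio = 556/298 = 1.86577181
(T ratio)^alpha = 1.86577181^1.77 = 3.015918
(P/Pref)^beta = 8^(-0.25) = 0.594604
SL = 0.37 * 3.015918 * 0.594604 = 0.6635 m/s


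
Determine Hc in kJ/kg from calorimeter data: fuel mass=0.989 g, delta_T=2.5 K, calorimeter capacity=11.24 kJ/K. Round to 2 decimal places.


Hc = C_cal * delta_T / m_fuel
Q_released = 11.24 * 2.5 = 28.1000 kJ
m_fuel = 0.989 g = 0.989/1000 kg = 0.000989 kg
Hc = 28.1000 / 0.000989 = 28412.54 kJ/kg


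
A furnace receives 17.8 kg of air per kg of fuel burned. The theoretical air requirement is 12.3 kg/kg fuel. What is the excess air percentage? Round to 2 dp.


Excess air = actual - stoichiometric = 17.8 - 12.3 = 5.50 kg/kg fuel
Excess air % = (excess / stoich) * 100 = (5.50 / 12.3) * 100 = 44.72%


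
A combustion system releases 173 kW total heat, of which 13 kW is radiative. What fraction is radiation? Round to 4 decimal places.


f_rad = Q_rad / Q_total
f_rad = 13 / 173 = 0.0751


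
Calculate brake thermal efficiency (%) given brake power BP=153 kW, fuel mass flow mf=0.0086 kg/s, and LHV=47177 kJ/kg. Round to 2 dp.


eta_BTE = (BP / (mf * LHV)) * 100
Denominator = 0.0086 * 47177 = 405.7222 kW
eta_BTE = (153 / 405.7222) * 100 = 37.71%


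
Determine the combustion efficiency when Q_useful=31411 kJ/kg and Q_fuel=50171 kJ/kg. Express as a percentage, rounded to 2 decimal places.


Efficiency = (Q_useful / Q_fuel) * 100
Efficiency = (31411 / 50171) * 100
Efficiency = 0.6261 * 100 = 62.61%


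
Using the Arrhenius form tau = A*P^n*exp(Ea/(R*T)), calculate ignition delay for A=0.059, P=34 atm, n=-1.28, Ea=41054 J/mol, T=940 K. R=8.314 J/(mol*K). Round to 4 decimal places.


tau = A * P^n * exp(Ea/(R*T))
P^n = 34^(-1.28) = 0.01095739
Ea/(R*T) = 41054/(8.314*940) = 5.253123
exp(Ea/(R*T)) = 191.162417
tau = 0.059 * 0.01095739 * 191.162417 = 0.1236 ms


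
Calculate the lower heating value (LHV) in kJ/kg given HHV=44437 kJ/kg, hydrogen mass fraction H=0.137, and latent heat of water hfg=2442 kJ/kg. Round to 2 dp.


LHV = HHV - hfg * 9 * H
Water correction = 2442 * 9 * 0.137 = 3010.986 kJ/kg
LHV = 44437 - 3010.986 = 41426.01 kJ/kg


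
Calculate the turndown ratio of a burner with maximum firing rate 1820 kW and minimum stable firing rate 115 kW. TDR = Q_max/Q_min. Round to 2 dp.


TDR = Q_max / Q_min
TDR = 1820 / 115 = 15.83


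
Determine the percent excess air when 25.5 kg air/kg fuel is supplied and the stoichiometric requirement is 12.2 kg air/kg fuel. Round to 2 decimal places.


Excess air = actual - stoichiometric = 25.5 - 12.2 = 13.30 kg/kg fuel
Excess air % = (excess / stoich) * 100 = (13.30 / 12.2) * 100 = 109.02%


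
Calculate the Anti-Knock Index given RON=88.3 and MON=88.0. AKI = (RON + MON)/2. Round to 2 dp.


AKI = (RON + MON) / 2
AKI = (88.3 + 88.0) / 2
AKI = 176.3 / 2 = 88.15


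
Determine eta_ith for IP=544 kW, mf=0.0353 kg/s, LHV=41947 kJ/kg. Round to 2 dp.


eta_ith = (IP / (mf * LHV)) * 100
Denominator = 0.0353 * 41947 = 1480.7291 kW
eta_ith = (544 / 1480.7291) * 100 = 36.74%


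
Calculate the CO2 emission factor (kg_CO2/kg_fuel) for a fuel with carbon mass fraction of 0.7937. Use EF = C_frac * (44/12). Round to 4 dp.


EF = C_frac * (M_CO2 / M_C)
EF = 0.7937 * (44/12)
EF = 0.7937 * 3.666667 = 2.9102 kg_CO2/kg_fuel


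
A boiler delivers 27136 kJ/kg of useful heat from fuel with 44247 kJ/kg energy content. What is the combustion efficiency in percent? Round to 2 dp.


Efficiency = (Q_useful / Q_fuel) * 100
Efficiency = (27136 / 44247) * 100
Efficiency = 0.6133 * 100 = 61.33%


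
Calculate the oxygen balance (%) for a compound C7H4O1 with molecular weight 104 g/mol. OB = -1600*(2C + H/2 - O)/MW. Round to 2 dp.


OB = -1600 * (2C + H/2 - O) / MW
Inner = 2*7 + 4/2 - 1 = 15.00
OB = -1600 * 15.00 / 104 = -230.77%


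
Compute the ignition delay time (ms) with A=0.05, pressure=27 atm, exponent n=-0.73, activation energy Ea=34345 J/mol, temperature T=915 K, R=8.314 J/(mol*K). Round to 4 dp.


tau = A * P^n * exp(Ea/(R*T))
P^n = 27^(-0.73) = 0.09017880
Ea/(R*T) = 34345/(8.314*915) = 4.514736
exp(Ea/(R*T)) = 91.353490
tau = 0.05 * 0.09017880 * 91.353490 = 0.4119 ms


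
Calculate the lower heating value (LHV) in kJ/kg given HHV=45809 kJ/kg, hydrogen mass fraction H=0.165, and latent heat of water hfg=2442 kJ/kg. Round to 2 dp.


LHV = HHV - hfg * 9 * H
Water correction = 2442 * 9 * 0.165 = 3626.370 kJ/kg
LHV = 45809 - 3626.370 = 42182.63 kJ/kg


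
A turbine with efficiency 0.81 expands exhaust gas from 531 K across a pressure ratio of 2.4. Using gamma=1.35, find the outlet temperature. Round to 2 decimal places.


T_out = T_in * (1 - eta * (1 - PR^(-(gamma-1)/gamma)))
Exponent = -(1.35-1)/1.35 = -0.25925926
PR^exp = 2.4^(-0.25925926) = 0.79694200
Factor = 1 - 0.81*(1 - 0.79694200) = 0.83552302
T_out = 531 * 0.83552302 = 443.66 K


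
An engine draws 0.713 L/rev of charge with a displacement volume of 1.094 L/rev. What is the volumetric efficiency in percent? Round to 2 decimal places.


eta_v = (V_actual / V_disp) * 100
Ratio = 0.713 / 1.094 = 0.6517
eta_v = 0.6517 * 100 = 65.17%


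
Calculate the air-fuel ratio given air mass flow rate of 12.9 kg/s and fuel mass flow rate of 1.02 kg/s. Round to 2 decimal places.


AFR = m_air / m_fuel
AFR = 12.9 / 1.02 = 12.65


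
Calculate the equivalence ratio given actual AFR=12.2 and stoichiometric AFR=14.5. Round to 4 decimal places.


phi = AFR_stoich / AFR_actual
phi = 14.5 / 12.2 = 1.1885


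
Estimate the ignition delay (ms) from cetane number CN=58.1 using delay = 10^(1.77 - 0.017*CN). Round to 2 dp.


delay = 10^(1.77 - 0.017*CN)
Exponent = 1.77 - 0.017*58.1 = 0.7823
delay = 10^0.7823 = 6.06 ms


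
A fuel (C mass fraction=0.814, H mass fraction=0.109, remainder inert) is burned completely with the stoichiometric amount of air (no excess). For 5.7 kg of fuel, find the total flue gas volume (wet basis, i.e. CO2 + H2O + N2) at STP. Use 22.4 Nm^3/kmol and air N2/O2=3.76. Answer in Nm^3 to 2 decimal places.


Per kg fuel: CO2 = (C/12 kmol)*22.4 = (0.814/12)*22.4 = 1.51947 Nm^3
Per kg fuel: H2O = (H/2 kmol)*22.4 = (0.109/2)*22.4 = 1.22080 Nm^3
O2 needed per kg fuel = C/12 + H/4 = 0.814/12 + 0.109/4 = 0.09508333 kmol
Per kg fuel: N2 = O2*3.76*22.4 = 0.09508333*3.76*22.4 = 8.00830 Nm^3
Total per kg = 1.51947 + 1.22080 + 8.00830 = 10.74857 Nm^3
Total = 10.74857 * 5.7 = 61.27 Nm^3


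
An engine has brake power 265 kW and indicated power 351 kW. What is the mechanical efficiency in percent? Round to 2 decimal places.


eta_mech = (BP / IP) * 100
Ratio = 265 / 351 = 0.7550
eta_mech = 0.7550 * 100 = 75.50%


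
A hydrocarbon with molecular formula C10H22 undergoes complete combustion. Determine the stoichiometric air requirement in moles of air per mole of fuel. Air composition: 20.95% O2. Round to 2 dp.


Balanced combustion: C10H22 + 15.5 O2 -> 10 CO2 + 11 H2O
O2 needed = C + H/4 = 10 + 22/4 = 15.50 moles
Air moles = O2 / 0.2095 = 15.50 / 0.2095 = 73.99 moles air


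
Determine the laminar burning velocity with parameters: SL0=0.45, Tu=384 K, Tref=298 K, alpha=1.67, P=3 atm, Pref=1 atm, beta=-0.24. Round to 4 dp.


SL = SL0 * (Tu/Tref)^alpha * (P/Pref)^beta
T ratio = 384/298 = 1.28859060
(T ratio)^alpha = 1.28859060^1.67 = 1.527186
(P/Pref)^beta = 3^(-0.24) = 0.768229
SL = 0.45 * 1.527186 * 0.768229 = 0.5280 m/s


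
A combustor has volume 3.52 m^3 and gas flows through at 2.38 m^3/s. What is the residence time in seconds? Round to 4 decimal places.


tau = V / Q_flow
tau = 3.52 / 2.38 = 1.4790 s


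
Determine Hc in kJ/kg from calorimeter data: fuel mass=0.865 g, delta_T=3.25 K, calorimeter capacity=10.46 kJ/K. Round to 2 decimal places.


Hc = C_cal * delta_T / m_fuel
Q_released = 10.46 * 3.25 = 33.9950 kJ
m_fuel = 0.865 g = 0.865/1000 kg = 0.000865 kg
Hc = 33.9950 / 0.000865 = 39300.58 kJ/kg


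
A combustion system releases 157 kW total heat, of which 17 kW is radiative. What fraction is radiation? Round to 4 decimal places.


f_rad = Q_rad / Q_total
f_rad = 17 / 157 = 0.1083


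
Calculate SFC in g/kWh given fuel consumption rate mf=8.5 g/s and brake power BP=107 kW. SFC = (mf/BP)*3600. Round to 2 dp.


SFC = (mf / BP) * 3600
Rate = 8.5 / 107 = 0.079439 g/(s*kW)
SFC = 0.079439 * 3600 = 285.98 g/kWh


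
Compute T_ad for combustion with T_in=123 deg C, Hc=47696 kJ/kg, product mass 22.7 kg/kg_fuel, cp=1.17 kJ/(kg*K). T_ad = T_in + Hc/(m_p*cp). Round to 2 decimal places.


T_ad = T_in + Hc / (m_p * cp)
Denominator = 22.7 * 1.17 = 26.5590
Temperature rise = 47696 / 26.5590 = 1795.85 K
T_ad = 123 + 1795.85 = 1918.85 deg C


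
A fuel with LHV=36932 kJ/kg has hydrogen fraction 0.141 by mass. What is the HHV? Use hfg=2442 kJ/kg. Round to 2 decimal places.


HHV = LHV + hfg * 9 * H
Water addition = 2442 * 9 * 0.141 = 3098.898 kJ/kg
HHV = 36932 + 3098.898 = 40030.90 kJ/kg


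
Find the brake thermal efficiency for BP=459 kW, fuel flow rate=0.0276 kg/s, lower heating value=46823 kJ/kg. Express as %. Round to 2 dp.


eta_BTE = (BP / (mf * LHV)) * 100
Denominator = 0.0276 * 46823 = 1292.3148 kW
eta_BTE = (459 / 1292.3148) * 100 = 35.52%


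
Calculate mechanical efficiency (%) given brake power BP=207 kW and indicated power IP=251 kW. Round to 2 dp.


eta_mech = (BP / IP) * 100
Ratio = 207 / 251 = 0.8247
eta_mech = 0.8247 * 100 = 82.47%


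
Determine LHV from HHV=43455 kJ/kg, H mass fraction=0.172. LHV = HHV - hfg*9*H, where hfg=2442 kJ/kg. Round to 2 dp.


LHV = HHV - hfg * 9 * H
Water correction = 2442 * 9 * 0.172 = 3780.216 kJ/kg
LHV = 43455 - 3780.216 = 39674.78 kJ/kg


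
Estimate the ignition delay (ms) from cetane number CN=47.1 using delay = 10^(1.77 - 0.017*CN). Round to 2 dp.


delay = 10^(1.77 - 0.017*CN)
Exponent = 1.77 - 0.017*47.1 = 0.9693
delay = 10^0.9693 = 9.32 ms


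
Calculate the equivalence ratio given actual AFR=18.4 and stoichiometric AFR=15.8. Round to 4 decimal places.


phi = AFR_stoich / AFR_actual
phi = 15.8 / 18.4 = 0.8587


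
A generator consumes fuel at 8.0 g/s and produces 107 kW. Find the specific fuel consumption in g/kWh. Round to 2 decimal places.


SFC = (mf / BP) * 3600
Rate = 8.0 / 107 = 0.074766 g/(s*kW)
SFC = 0.074766 * 3600 = 269.16 g/kWh


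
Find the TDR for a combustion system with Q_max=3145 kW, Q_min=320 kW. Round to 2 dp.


TDR = Q_max / Q_min
TDR = 3145 / 320 = 9.83


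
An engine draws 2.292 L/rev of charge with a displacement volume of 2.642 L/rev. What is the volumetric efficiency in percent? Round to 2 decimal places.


eta_v = (V_actual / V_disp) * 100
Ratio = 2.292 / 2.642 = 0.8675
eta_v = 0.8675 * 100 = 86.75%


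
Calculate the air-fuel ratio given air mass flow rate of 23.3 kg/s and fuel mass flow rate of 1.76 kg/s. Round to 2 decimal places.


AFR = m_air / m_fuel
AFR = 23.3 / 1.76 = 13.24


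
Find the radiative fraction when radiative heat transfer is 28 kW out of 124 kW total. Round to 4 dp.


f_rad = Q_rad / Q_total
f_rad = 28 / 124 = 0.2258


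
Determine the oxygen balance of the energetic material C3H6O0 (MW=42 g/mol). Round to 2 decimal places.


OB = -1600 * (2C + H/2 - O) / MW
Inner = 2*3 + 6/2 - 0 = 9.00
OB = -1600 * 9.00 / 42 = -342.86%


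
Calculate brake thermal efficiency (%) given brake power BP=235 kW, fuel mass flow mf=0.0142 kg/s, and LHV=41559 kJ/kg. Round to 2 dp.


eta_BTE = (BP / (mf * LHV)) * 100
Denominator = 0.0142 * 41559 = 590.1378 kW
eta_BTE = (235 / 590.1378) * 100 = 39.82%


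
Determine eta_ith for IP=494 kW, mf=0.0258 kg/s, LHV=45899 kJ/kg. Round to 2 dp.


eta_ith = (IP / (mf * LHV)) * 100
Denominator = 0.0258 * 45899 = 1184.1942 kW
eta_ith = (494 / 1184.1942) * 100 = 41.72%


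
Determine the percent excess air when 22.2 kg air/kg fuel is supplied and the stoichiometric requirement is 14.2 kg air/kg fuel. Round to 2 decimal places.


Excess air = actual - stoichiometric = 22.2 - 14.2 = 8.00 kg/kg fuel
Excess air % = (excess / stoich) * 100 = (8.00 / 14.2) * 100 = 56.34%


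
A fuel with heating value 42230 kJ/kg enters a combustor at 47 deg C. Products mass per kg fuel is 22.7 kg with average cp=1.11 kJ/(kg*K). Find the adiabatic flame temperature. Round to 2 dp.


T_ad = T_in + Hc / (m_p * cp)
Denominator = 22.7 * 1.11 = 25.1970
Temperature rise = 42230 / 25.1970 = 1675.99 K
T_ad = 47 + 1675.99 = 1722.99 deg C


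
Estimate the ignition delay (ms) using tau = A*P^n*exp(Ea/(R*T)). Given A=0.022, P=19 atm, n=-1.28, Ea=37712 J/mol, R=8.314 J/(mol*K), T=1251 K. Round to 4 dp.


tau = A * P^n * exp(Ea/(R*T))
P^n = 19^(-1.28) = 0.02307785
Ea/(R*T) = 37712/(8.314*1251) = 3.625870
exp(Ea/(R*T)) = 37.557386
tau = 0.022 * 0.02307785 * 37.557386 = 0.0191 ms


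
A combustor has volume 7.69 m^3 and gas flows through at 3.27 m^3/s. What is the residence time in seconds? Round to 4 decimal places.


tau = V / Q_flow
tau = 7.69 / 3.27 = 2.3517 s


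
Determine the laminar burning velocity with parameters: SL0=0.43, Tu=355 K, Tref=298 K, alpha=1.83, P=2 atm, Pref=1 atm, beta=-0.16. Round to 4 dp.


SL = SL0 * (Tu/Tref)^alpha * (P/Pref)^beta
T ratio = 355/298 = 1.19127517
(T ratio)^alpha = 1.19127517^1.83 = 1.377533
(P/Pref)^beta = 2^(-0.16) = 0.895025
SL = 0.43 * 1.377533 * 0.895025 = 0.5302 m/s


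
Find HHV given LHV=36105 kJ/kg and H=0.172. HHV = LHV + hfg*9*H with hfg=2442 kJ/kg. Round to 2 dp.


HHV = LHV + hfg * 9 * H
Water addition = 2442 * 9 * 0.172 = 3780.216 kJ/kg
HHV = 36105 + 3780.216 = 39885.22 kJ/kg


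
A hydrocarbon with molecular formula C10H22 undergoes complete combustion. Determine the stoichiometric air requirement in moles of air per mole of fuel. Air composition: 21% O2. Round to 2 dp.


Balanced combustion: C10H22 + 15.5 O2 -> 10 CO2 + 11 H2O
O2 needed = C + H/4 = 10 + 22/4 = 15.50 moles
Air moles = O2 / 0.21 = 15.50 / 0.21 = 73.81 moles air


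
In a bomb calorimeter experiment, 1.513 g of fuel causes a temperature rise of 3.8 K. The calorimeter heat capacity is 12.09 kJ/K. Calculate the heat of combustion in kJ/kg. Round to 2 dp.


Hc = C_cal * delta_T / m_fuel
Q_released = 12.09 * 3.8 = 45.9420 kJ
m_fuel = 1.513 g = 1.513/1000 kg = 0.001513 kg
Hc = 45.9420 / 0.001513 = 30364.84 kJ/kg


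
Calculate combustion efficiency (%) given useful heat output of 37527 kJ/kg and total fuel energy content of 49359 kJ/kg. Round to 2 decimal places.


Efficiency = (Q_useful / Q_fuel) * 100
Efficiency = (37527 / 49359) * 100
Efficiency = 0.7603 * 100 = 76.03%


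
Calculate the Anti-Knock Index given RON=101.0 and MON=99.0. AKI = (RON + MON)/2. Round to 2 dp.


AKI = (RON + MON) / 2
AKI = (101.0 + 99.0) / 2
AKI = 200.0 / 2 = 100.00


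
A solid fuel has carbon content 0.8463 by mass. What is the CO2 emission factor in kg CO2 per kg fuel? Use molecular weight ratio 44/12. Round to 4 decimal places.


EF = C_frac * (M_CO2 / M_C)
EF = 0.8463 * (44/12)
EF = 0.8463 * 3.666667 = 3.1031 kg_CO2/kg_fuel


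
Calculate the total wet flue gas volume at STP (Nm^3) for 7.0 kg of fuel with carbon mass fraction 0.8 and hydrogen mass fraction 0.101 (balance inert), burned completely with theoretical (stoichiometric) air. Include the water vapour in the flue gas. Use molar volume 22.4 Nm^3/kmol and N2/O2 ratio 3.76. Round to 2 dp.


Per kg fuel: CO2 = (C/12 kmol)*22.4 = (0.8/12)*22.4 = 1.49333 Nm^3
Per kg fuel: H2O = (H/2 kmol)*22.4 = (0.101/2)*22.4 = 1.13120 Nm^3
O2 needed per kg fuel = C/12 + H/4 = 0.8/12 + 0.101/4 = 0.09191667 kmol
Per kg fuel: N2 = O2*3.76*22.4 = 0.09191667*3.76*22.4 = 7.74159 Nm^3
Total per kg = 1.49333 + 1.13120 + 7.74159 = 10.36612 Nm^3
Total = 10.36612 * 7.0 = 72.56 Nm^3


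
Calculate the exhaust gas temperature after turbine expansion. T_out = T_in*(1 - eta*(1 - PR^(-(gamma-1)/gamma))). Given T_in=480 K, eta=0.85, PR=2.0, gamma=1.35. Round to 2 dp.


T_out = T_in * (1 - eta * (1 - PR^(-(gamma-1)/gamma)))
Exponent = -(1.35-1)/1.35 = -0.25925926
PR^exp = 2.0^(-0.25925926) = 0.83551680
Factor = 1 - 0.85*(1 - 0.83551680) = 0.86018928
T_out = 480 * 0.86018928 = 412.89 K


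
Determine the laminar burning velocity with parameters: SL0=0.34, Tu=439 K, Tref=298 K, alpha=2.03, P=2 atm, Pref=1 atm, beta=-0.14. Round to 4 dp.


SL = SL0 * (Tu/Tref)^alpha * (P/Pref)^beta
T ratio = 439/298 = 1.47315436
(T ratio)^alpha = 1.47315436^2.03 = 2.195553
(P/Pref)^beta = 2^(-0.14) = 0.907519
SL = 0.34 * 2.195553 * 0.907519 = 0.6775 m/s


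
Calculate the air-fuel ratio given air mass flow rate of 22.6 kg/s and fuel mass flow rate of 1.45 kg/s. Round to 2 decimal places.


AFR = m_air / m_fuel
AFR = 22.6 / 1.45 = 15.59


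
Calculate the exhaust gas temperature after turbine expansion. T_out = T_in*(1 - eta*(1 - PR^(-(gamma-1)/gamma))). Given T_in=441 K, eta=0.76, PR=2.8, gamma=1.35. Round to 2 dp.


T_out = T_in * (1 - eta * (1 - PR^(-(gamma-1)/gamma)))
Exponent = -(1.35-1)/1.35 = -0.25925926
PR^exp = 2.8^(-0.25925926) = 0.76572026
Factor = 1 - 0.76*(1 - 0.76572026) = 0.82194740
T_out = 441 * 0.82194740 = 362.48 K


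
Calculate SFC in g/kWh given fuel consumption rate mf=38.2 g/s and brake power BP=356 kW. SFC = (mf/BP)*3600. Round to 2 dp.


SFC = (mf / BP) * 3600
Rate = 38.2 / 356 = 0.107303 g/(s*kW)
SFC = 0.107303 * 3600 = 386.29 g/kWh


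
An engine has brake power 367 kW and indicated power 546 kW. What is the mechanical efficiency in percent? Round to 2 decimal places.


eta_mech = (BP / IP) * 100
Ratio = 367 / 546 = 0.6722
eta_mech = 0.6722 * 100 = 67.22%


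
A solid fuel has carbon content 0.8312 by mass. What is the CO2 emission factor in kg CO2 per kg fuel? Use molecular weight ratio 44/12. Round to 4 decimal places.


EF = C_frac * (M_CO2 / M_C)
EF = 0.8312 * (44/12)
EF = 0.8312 * 3.666667 = 3.0477 kg_CO2/kg_fuel


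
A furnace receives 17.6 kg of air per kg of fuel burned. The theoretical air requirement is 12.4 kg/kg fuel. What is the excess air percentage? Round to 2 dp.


Excess air = actual - stoichiometric = 17.6 - 12.4 = 5.20 kg/kg fuel
Excess air % = (excess / stoich) * 100 = (5.20 / 12.4) * 100 = 41.94%


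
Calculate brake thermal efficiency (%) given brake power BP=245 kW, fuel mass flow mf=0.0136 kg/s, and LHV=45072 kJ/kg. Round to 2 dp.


eta_BTE = (BP / (mf * LHV)) * 100
Denominator = 0.0136 * 45072 = 612.9792 kW
eta_BTE = (245 / 612.9792) * 100 = 39.97%


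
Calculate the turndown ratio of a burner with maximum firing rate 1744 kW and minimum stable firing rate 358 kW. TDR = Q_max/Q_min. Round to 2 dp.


TDR = Q_max / Q_min
TDR = 1744 / 358 = 4.87


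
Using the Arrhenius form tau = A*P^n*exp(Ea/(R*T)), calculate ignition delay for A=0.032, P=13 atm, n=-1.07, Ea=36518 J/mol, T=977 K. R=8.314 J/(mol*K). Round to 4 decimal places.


tau = A * P^n * exp(Ea/(R*T))
P^n = 13^(-1.07) = 0.06428070
Ea/(R*T) = 36518/(8.314*977) = 4.495753
exp(Ea/(R*T)) = 89.635600
tau = 0.032 * 0.06428070 * 89.635600 = 0.1844 ms


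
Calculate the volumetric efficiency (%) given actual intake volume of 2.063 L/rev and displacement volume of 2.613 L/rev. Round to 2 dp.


eta_v = (V_actual / V_disp) * 100
Ratio = 2.063 / 2.613 = 0.7895
eta_v = 0.7895 * 100 = 78.95%


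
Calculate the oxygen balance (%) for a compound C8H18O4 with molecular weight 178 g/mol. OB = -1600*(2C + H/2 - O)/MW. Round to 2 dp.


OB = -1600 * (2C + H/2 - O) / MW
Inner = 2*8 + 18/2 - 4 = 21.00
OB = -1600 * 21.00 / 178 = -188.76%


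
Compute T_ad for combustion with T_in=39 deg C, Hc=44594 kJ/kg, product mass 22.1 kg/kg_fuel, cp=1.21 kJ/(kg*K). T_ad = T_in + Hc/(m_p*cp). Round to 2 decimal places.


T_ad = T_in + Hc / (m_p * cp)
Denominator = 22.1 * 1.21 = 26.7410
Temperature rise = 44594 / 26.7410 = 1667.63 K
T_ad = 39 + 1667.63 = 1706.63 deg C


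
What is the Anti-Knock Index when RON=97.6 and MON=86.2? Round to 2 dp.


AKI = (RON + MON) / 2
AKI = (97.6 + 86.2) / 2
AKI = 183.8 / 2 = 91.90


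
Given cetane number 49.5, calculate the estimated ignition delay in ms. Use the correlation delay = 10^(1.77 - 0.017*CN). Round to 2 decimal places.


delay = 10^(1.77 - 0.017*CN)
Exponent = 1.77 - 0.017*49.5 = 0.9285
delay = 10^0.9285 = 8.48 ms


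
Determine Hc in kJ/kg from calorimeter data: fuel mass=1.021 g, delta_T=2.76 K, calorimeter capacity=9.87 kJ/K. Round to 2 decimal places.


Hc = C_cal * delta_T / m_fuel
Q_released = 9.87 * 2.76 = 27.2412 kJ
m_fuel = 1.021 g = 1.021/1000 kg = 0.001021 kg
Hc = 27.2412 / 0.001021 = 26680.90 kJ/kg


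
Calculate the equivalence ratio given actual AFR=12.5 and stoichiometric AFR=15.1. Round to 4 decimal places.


phi = AFR_stoich / AFR_actual
phi = 15.1 / 12.5 = 1.2080


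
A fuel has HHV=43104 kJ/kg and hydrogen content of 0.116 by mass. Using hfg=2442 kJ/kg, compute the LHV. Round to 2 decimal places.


LHV = HHV - hfg * 9 * H
Water correction = 2442 * 9 * 0.116 = 2549.448 kJ/kg
LHV = 43104 - 2549.448 = 40554.55 kJ/kg


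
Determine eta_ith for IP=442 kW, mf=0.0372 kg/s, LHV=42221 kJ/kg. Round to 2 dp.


eta_ith = (IP / (mf * LHV)) * 100
Denominator = 0.0372 * 42221 = 1570.6212 kW
eta_ith = (442 / 1570.6212) * 100 = 28.14%


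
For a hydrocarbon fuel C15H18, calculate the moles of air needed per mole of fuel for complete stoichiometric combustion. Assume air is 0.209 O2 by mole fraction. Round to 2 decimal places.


Balanced combustion: C15H18 + 19.5 O2 -> 15 CO2 + 9 H2O
O2 needed = C + H/4 = 15 + 18/4 = 19.50 moles
Air moles = O2 / 0.209 = 19.50 / 0.209 = 93.30 moles air


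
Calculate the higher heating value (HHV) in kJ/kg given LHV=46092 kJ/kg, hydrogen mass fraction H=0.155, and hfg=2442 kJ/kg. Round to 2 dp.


HHV = LHV + hfg * 9 * H
Water addition = 2442 * 9 * 0.155 = 3406.590 kJ/kg
HHV = 46092 + 3406.590 = 49498.59 kJ/kg


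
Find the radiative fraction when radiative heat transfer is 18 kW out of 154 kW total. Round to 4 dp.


f_rad = Q_rad / Q_total
f_rad = 18 / 154 = 0.1169


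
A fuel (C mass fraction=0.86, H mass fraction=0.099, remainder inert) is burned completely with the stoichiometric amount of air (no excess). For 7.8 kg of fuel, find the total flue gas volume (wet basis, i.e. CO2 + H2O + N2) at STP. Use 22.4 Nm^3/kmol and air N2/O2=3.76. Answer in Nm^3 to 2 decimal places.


Per kg fuel: CO2 = (C/12 kmol)*22.4 = (0.86/12)*22.4 = 1.60533 Nm^3
Per kg fuel: H2O = (H/2 kmol)*22.4 = (0.099/2)*22.4 = 1.10880 Nm^3
O2 needed per kg fuel = C/12 + H/4 = 0.86/12 + 0.099/4 = 0.09641667 kmol
Per kg fuel: N2 = O2*3.76*22.4 = 0.09641667*3.76*22.4 = 8.12060 Nm^3
Total per kg = 1.60533 + 1.10880 + 8.12060 = 10.83473 Nm^3
Total = 10.83473 * 7.8 = 84.51 Nm^3


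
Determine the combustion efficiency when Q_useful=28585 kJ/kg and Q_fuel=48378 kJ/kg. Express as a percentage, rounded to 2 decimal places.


Efficiency = (Q_useful / Q_fuel) * 100
Efficiency = (28585 / 48378) * 100
Efficiency = 0.5909 * 100 = 59.09%


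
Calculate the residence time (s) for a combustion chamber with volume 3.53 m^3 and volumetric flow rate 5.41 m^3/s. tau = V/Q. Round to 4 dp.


tau = V / Q_flow
tau = 3.53 / 5.41 = 0.6525 s


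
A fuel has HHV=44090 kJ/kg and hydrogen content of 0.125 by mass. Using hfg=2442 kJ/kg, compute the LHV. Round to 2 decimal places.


LHV = HHV - hfg * 9 * H
Water correction = 2442 * 9 * 0.125 = 2747.250 kJ/kg
LHV = 44090 - 2747.250 = 41342.75 kJ/kg


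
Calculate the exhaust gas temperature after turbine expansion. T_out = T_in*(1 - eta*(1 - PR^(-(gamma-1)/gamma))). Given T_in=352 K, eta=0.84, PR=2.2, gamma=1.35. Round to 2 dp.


T_out = T_in * (1 - eta * (1 - PR^(-(gamma-1)/gamma)))
Exponent = -(1.35-1)/1.35 = -0.25925926
PR^exp = 2.2^(-0.25925926) = 0.81512413
Factor = 1 - 0.84*(1 - 0.81512413) = 0.84470427
T_out = 352 * 0.84470427 = 297.34 K


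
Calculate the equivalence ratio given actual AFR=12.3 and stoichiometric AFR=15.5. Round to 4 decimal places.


phi = AFR_stoich / AFR_actual
phi = 15.5 / 12.3 = 1.2602


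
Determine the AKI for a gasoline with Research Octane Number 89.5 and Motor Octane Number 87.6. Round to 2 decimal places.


AKI = (RON + MON) / 2
AKI = (89.5 + 87.6) / 2
AKI = 177.1 / 2 = 88.55


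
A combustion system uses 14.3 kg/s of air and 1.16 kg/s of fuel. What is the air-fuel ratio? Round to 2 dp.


AFR = m_air / m_fuel
AFR = 14.3 / 1.16 = 12.33


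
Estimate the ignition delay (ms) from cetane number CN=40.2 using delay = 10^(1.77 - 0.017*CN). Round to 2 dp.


delay = 10^(1.77 - 0.017*CN)
Exponent = 1.77 - 0.017*40.2 = 1.0866
delay = 10^1.0866 = 12.21 ms


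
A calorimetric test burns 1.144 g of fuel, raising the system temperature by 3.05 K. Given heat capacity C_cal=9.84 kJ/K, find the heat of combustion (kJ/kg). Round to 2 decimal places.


Hc = C_cal * delta_T / m_fuel
Q_released = 9.84 * 3.05 = 30.0120 kJ
m_fuel = 1.144 g = 1.144/1000 kg = 0.001144 kg
Hc = 30.0120 / 0.001144 = 26234.27 kJ/kg


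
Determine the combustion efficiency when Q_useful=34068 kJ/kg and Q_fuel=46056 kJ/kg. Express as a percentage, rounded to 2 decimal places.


Efficiency = (Q_useful / Q_fuel) * 100
Efficiency = (34068 / 46056) * 100
Efficiency = 0.7397 * 100 = 73.97%
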